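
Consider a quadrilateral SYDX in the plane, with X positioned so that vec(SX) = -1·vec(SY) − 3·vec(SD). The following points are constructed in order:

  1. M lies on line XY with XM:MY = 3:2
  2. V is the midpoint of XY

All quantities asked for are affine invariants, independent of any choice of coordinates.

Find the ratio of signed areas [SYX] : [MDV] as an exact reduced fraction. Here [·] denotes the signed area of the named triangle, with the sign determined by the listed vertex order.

[SYX]:[MDV] = -6

Choose coordinates S = (0, 0), Y = (1, 0), D = (0, 1), X = (-1, -3).
1. M lies on line XY with XM:MY = 3:2 ⇒ M = (1/5, -6/5)
2. V is the midpoint of XY ⇒ V = (0, -3/2)
2·[SYX] = -3, 2·[MDV] = 1/2
[SYX]:[MDV] = -3:1/2 = -6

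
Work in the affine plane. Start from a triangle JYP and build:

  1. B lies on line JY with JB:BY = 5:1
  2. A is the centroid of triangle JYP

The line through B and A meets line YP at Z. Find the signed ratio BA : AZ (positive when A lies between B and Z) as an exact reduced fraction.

BA:AZ = -1/2

Assign J = (0, 0), Y = (1, 0), P = (0, 1) — the answer is frame-independent, so this choice is without loss of generality.
1. B lies on line JY with JB:BY = 5:1 ⇒ B = (5/6, 0)
2. A is the centroid of triangle JYP ⇒ A = (1/3, 1/3)
line BA meets YP at Z = (4/3, -1/3)
A = B + t·(Z−B) with t = -1, so BA:AZ = -1:2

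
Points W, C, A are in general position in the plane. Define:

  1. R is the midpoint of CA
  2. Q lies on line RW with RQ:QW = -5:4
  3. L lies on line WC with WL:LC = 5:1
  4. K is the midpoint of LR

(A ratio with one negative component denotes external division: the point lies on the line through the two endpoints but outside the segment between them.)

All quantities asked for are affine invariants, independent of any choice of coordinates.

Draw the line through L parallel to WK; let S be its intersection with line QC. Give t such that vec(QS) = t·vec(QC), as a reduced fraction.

t = 15/14

Set W = (0, 0), C = (1, 0), A = (0, 1); any affine frame gives the same invariant.
1. R is the midpoint of CA ⇒ R = (1/2, 1/2)
2. Q lies on line RW with RQ:QW = -5:4 ⇒ Q = (-2, -2)
3. L lies on line WC with WL:LC = 5:1 ⇒ L = (5/6, 0)
4. K is the midpoint of LR ⇒ K = (2/3, 1/4)
through L parallel to WK: direction (2/3, 1/4); meets QC at S = (17/14, 1/7)
S = Q + t·(C−Q) with t = 15/14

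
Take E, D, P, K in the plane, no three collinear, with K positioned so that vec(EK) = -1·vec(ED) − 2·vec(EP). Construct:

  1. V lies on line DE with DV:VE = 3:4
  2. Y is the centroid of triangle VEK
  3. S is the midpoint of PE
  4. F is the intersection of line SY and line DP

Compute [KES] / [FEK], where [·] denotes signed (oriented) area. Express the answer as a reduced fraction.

Assign E = (0, 0), D = (1, 0), P = (0, 1), K = (-1, -2) — the answer is frame-independent, so this choice is without loss of generality.
1. V lies on line DE with DV:VE = 3:4 ⇒ V = (4/7, 0)
2. Y is the centroid of triangle VEK ⇒ Y = (-1/7, -2/3)
3. S is the midpoint of PE ⇒ S = (0, 1/2)
4. F is the intersection of line SY and line DP ⇒ F = (3/55, 52/55)
2·[KES] = 1/2, 2·[FEK] = -46/55
[KES]:[FEK] = 1/2:-46/55 = -55/92

[KES]:[FEK] = -55/92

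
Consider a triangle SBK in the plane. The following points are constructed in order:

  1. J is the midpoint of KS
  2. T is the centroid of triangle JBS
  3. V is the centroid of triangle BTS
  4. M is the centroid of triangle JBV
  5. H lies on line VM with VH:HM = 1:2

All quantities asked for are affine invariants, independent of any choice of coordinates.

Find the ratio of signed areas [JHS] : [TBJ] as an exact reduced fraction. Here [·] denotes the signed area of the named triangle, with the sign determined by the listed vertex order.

Choose coordinates S = (0, 0), B = (1, 0), K = (0, 1).
1. J is the midpoint of KS ⇒ J = (0, 1/2)
2. T is the centroid of triangle JBS ⇒ T = (1/3, 1/6)
3. V is the centroid of triangle BTS ⇒ V = (4/9, 1/18)
4. M is the centroid of triangle JBV ⇒ M = (13/27, 5/27)
5. H lies on line VM with VH:HM = 1:2 ⇒ H = (37/81, 8/81)
2·[JHS] = -37/162, 2·[TBJ] = 1/6
[JHS]:[TBJ] = -37/162:1/6 = -37/27

[JHS]:[TBJ] = -37/27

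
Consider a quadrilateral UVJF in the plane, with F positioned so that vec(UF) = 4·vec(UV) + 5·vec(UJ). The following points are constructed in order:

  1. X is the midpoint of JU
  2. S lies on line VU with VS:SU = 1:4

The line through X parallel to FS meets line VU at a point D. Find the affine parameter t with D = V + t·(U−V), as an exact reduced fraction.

t = 33/25

Choose coordinates U = (0, 0), V = (1, 0), J = (0, 1), F = (4, 5).
1. X is the midpoint of JU ⇒ X = (0, 1/2)
2. S lies on line VU with VS:SU = 1:4 ⇒ S = (4/5, 0)
through X parallel to FS: direction (-16/5, -5); meets VU at D = (-8/25, 0)
D = V + t·(U−V) with t = 33/25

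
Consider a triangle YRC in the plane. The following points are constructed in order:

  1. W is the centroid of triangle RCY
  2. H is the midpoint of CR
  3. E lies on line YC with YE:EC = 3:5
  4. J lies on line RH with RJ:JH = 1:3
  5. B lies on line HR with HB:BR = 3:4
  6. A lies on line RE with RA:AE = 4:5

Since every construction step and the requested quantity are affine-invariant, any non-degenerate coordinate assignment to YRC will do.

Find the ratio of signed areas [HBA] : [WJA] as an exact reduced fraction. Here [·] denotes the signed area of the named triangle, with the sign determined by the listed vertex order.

Work in coordinates with Y = (0, 0), R = (1, 0), C = (0, 1).
1. W is the centroid of triangle RCY ⇒ W = (1/3, 1/3)
2. H is the midpoint of CR ⇒ H = (1/2, 1/2)
3. E lies on line YC with YE:EC = 3:5 ⇒ E = (0, 3/8)
4. J lies on line RH with RJ:JH = 1:3 ⇒ J = (7/8, 1/8)
5. B lies on line HR with HB:BR = 3:4 ⇒ B = (5/7, 2/7)
6. A lies on line RE with RA:AE = 4:5 ⇒ A = (5/9, 1/6)
2·[HBA] = -5/84, 2·[WJA] = -19/432
[HBA]:[WJA] = -5/84:-19/432 = 180/133

[HBA]:[WJA] = 180/133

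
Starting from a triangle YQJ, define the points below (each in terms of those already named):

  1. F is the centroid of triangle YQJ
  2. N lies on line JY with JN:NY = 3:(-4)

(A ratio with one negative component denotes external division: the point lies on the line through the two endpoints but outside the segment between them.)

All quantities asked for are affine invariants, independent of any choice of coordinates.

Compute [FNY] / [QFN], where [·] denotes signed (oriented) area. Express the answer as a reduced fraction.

Choose coordinates Y = (0, 0), Q = (1, 0), J = (0, 1).
1. F is the centroid of triangle YQJ ⇒ F = (1/3, 1/3)
2. N lies on line JY with JN:NY = 3:(-4) ⇒ N = (0, 4)
2·[FNY] = 4/3, 2·[QFN] = -7/3
[FNY]:[QFN] = 4/3:-7/3 = -4/7

[FNY]:[QFN] = -4/7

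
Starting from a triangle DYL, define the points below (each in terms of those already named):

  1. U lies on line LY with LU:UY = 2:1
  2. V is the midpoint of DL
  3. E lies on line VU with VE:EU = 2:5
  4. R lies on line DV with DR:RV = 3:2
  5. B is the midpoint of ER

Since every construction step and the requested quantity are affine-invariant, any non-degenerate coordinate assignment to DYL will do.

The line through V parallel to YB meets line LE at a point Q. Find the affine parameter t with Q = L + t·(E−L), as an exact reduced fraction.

t = 95/89

Work in coordinates with D = (0, 0), Y = (1, 0), L = (0, 1).
1. U lies on line LY with LU:UY = 2:1 ⇒ U = (2/3, 1/3)
2. V is the midpoint of DL ⇒ V = (0, 1/2)
3. E lies on line VU with VE:EU = 2:5 ⇒ E = (4/21, 19/42)
4. R lies on line DV with DR:RV = 3:2 ⇒ R = (0, 3/10)
5. B is the midpoint of ER ⇒ B = (2/21, 79/210)
through V parallel to YB: direction (-19/21, 79/210); meets LE at Q = (380/1869, 1553/3738)
Q = L + t·(E−L) with t = 95/89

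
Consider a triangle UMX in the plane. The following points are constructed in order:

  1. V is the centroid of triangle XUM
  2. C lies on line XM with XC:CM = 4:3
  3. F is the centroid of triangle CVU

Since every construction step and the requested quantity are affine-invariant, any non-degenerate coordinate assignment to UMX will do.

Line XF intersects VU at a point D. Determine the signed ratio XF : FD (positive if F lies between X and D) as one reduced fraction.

Set U = (0, 0), M = (1, 0), X = (0, 1); any affine frame gives the same invariant.
1. V is the centroid of triangle XUM ⇒ V = (1/3, 1/3)
2. C lies on line XM with XC:CM = 4:3 ⇒ C = (4/7, 3/7)
3. F is the centroid of triangle CVU ⇒ F = (19/63, 16/63)
line XF meets VU at D = (19/66, 19/66)
F = X + t·(D−X) with t = 22/21, so XF:FD = 22/21:-1/21

XF:FD = -22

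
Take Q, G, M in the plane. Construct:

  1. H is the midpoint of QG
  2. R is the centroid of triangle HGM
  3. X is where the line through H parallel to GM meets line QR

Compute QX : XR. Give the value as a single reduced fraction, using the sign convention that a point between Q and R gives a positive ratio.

Assign Q = (0, 0), G = (1, 0), M = (0, 1) — the answer is frame-independent, so this choice is without loss of generality.
1. H is the midpoint of QG ⇒ H = (1/2, 0)
2. R is the centroid of triangle HGM ⇒ R = (1/2, 1/3)
3. X is where the line through H parallel to GM meets line QR ⇒ X = (3/10, 1/5)
X = Q + t·(R−Q) with t = 3/5, so QX:XR = t:(1−t) = 3/5:2/5

QX:XR = 3/2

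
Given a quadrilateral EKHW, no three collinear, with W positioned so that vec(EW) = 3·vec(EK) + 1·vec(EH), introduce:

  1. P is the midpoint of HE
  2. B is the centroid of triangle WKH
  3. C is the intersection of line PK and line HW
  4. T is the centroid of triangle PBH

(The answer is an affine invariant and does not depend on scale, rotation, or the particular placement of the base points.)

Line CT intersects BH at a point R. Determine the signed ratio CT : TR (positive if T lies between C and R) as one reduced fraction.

CT:TR = 1/2

Choose coordinates E = (0, 0), K = (1, 0), H = (0, 1), W = (3, 1).
1. P is the midpoint of HE ⇒ P = (0, 1/2)
2. B is the centroid of triangle WKH ⇒ B = (4/3, 2/3)
3. C is the intersection of line PK and line HW ⇒ C = (-1, 1)
4. T is the centroid of triangle PBH ⇒ T = (4/9, 13/18)
line CT meets BH at R = (10/3, 1/6)
T = C + t·(R−C) with t = 1/3, so CT:TR = 1/3:2/3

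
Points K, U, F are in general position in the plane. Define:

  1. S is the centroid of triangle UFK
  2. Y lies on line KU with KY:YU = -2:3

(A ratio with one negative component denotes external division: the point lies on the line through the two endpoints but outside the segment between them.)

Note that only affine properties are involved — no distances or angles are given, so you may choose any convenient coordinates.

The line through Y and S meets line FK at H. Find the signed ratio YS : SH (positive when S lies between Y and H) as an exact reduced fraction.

YS:SH = -7

Choose coordinates K = (0, 0), U = (1, 0), F = (0, 1).
1. S is the centroid of triangle UFK ⇒ S = (1/3, 1/3)
2. Y lies on line KU with KY:YU = -2:3 ⇒ Y = (-2, 0)
line YS meets FK at H = (0, 2/7)
S = Y + t·(H−Y) with t = 7/6, so YS:SH = 7/6:-1/6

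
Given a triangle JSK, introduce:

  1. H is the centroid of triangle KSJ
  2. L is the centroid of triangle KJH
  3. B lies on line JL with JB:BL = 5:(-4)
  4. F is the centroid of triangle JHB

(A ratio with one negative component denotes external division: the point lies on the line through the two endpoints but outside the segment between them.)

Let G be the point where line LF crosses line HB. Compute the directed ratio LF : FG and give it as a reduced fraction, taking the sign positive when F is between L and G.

Assign J = (0, 0), S = (1, 0), K = (0, 1) — the answer is frame-independent, so this choice is without loss of generality.
1. H is the centroid of triangle KSJ ⇒ H = (1/3, 1/3)
2. L is the centroid of triangle KJH ⇒ L = (1/9, 4/9)
3. B lies on line JL with JB:BL = 5:(-4) ⇒ B = (5/9, 20/9)
4. F is the centroid of triangle JHB ⇒ F = (8/27, 23/27)
line LF meets HB at G = (3/7, 8/7)
F = L + t·(G−L) with t = 7/12, so LF:FG = 7/12:5/12

LF:FG = 7/5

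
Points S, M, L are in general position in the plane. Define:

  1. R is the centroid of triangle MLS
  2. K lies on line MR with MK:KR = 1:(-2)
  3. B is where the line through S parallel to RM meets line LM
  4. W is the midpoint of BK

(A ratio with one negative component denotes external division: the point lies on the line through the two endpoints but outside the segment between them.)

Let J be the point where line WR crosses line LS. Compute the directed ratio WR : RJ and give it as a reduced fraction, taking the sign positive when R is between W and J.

Set S = (0, 0), M = (1, 0), L = (0, 1); any affine frame gives the same invariant.
1. R is the centroid of triangle MLS ⇒ R = (1/3, 1/3)
2. K lies on line MR with MK:KR = 1:(-2) ⇒ K = (5/3, -1/3)
3. B is where the line through S parallel to RM meets line LM ⇒ B = (2, -1)
4. W is the midpoint of BK ⇒ W = (11/6, -2/3)
line WR meets LS at J = (0, 5/9)
R = W + t·(J−W) with t = 9/11, so WR:RJ = 9/11:2/11

WR:RJ = 9/2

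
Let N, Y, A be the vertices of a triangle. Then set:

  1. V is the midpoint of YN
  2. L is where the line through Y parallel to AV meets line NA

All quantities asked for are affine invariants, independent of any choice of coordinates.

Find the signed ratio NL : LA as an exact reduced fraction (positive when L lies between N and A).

Assign N = (0, 0), Y = (1, 0), A = (0, 1) — the answer is frame-independent, so this choice is without loss of generality.
1. V is the midpoint of YN ⇒ V = (1/2, 0)
2. L is where the line through Y parallel to AV meets line NA ⇒ L = (0, 2)
L = N + t·(A−N) with t = 2, so NL:LA = t:(1−t) = 2:-1

NL:LA = -2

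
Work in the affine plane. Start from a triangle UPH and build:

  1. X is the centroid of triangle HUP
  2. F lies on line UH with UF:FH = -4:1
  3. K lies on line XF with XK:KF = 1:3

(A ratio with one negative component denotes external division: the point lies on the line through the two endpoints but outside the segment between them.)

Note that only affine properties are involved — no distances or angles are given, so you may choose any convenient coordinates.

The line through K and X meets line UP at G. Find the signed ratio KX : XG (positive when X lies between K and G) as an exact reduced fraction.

KX:XG = 3/4

Choose coordinates U = (0, 0), P = (1, 0), H = (0, 1).
1. X is the centroid of triangle HUP ⇒ X = (1/3, 1/3)
2. F lies on line UH with UF:FH = -4:1 ⇒ F = (0, 4/3)
3. K lies on line XF with XK:KF = 1:3 ⇒ K = (1/4, 7/12)
line KX meets UP at G = (4/9, 0)
X = K + t·(G−K) with t = 3/7, so KX:XG = 3/7:4/7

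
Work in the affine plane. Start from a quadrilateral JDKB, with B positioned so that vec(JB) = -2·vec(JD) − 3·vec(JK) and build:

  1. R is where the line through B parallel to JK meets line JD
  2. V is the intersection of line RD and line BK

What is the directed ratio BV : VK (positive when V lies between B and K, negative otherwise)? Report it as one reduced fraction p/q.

BV:VK = 3

Choose coordinates J = (0, 0), D = (1, 0), K = (0, 1), B = (-2, -3).
1. R is where the line through B parallel to JK meets line JD ⇒ R = (-2, 0)
2. V is the intersection of line RD and line BK ⇒ V = (-1/2, 0)
V = B + t·(K−B) with t = 3/4, so BV:VK = t:(1−t) = 3/4:1/4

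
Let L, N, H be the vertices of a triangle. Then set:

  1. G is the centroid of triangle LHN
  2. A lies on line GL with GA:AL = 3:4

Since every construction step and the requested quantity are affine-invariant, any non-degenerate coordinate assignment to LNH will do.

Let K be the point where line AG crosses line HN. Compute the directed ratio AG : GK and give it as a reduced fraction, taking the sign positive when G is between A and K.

AG:GK = 6/7

Choose coordinates L = (0, 0), N = (1, 0), H = (0, 1).
1. G is the centroid of triangle LHN ⇒ G = (1/3, 1/3)
2. A lies on line GL with GA:AL = 3:4 ⇒ A = (4/21, 4/21)
line AG meets HN at K = (1/2, 1/2)
G = A + t·(K−A) with t = 6/13, so AG:GK = 6/13:7/13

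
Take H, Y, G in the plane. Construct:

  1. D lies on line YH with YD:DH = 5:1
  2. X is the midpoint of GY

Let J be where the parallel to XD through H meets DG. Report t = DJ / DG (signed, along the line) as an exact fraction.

Work in coordinates with H = (0, 0), Y = (1, 0), G = (0, 1).
1. D lies on line YH with YD:DH = 5:1 ⇒ D = (1/6, 0)
2. X is the midpoint of GY ⇒ X = (1/2, 1/2)
through H parallel to XD: direction (-1/3, -1/2); meets DG at J = (2/15, 1/5)
J = D + t·(G−D) with t = 1/5

t = 1/5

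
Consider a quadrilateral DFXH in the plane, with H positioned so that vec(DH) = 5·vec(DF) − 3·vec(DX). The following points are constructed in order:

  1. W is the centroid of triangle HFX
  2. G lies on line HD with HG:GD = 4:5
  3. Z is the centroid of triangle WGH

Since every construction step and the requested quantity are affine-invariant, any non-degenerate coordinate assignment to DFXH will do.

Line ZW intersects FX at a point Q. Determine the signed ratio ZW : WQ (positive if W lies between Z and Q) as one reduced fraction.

Work in coordinates with D = (0, 0), F = (1, 0), X = (0, 1), H = (5, -3).
1. W is the centroid of triangle HFX ⇒ W = (2, -2/3)
2. G lies on line HD with HG:GD = 4:5 ⇒ G = (25/9, -5/3)
3. Z is the centroid of triangle WGH ⇒ Z = (88/27, -16/9)
line ZW meets FX at Q = (-5/6, 11/6)
W = Z + t·(Q−Z) with t = 4/13, so ZW:WQ = 4/13:9/13

ZW:WQ = 4/9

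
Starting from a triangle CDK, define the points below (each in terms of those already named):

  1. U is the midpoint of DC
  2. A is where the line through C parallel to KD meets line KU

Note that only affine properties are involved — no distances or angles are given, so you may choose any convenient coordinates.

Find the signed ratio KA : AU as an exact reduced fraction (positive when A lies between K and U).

KA:AU = -2

Assign C = (0, 0), D = (1, 0), K = (0, 1) — the answer is frame-independent, so this choice is without loss of generality.
1. U is the midpoint of DC ⇒ U = (1/2, 0)
2. A is where the line through C parallel to KD meets line KU ⇒ A = (1, -1)
A = K + t·(U−K) with t = 2, so KA:AU = t:(1−t) = 2:-1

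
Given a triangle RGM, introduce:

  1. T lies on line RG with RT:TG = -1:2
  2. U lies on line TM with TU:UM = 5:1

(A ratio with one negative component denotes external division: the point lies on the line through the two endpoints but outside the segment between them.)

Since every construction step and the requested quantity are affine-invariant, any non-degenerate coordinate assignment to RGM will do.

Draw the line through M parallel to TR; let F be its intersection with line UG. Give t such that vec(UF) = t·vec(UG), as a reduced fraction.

t = -1/5

Choose coordinates R = (0, 0), G = (1, 0), M = (0, 1).
1. T lies on line RG with RT:TG = -1:2 ⇒ T = (-1, 0)
2. U lies on line TM with TU:UM = 5:1 ⇒ U = (-1/6, 5/6)
through M parallel to TR: direction (1, 0); meets UG at F = (-2/5, 1)
F = U + t·(G−U) with t = -1/5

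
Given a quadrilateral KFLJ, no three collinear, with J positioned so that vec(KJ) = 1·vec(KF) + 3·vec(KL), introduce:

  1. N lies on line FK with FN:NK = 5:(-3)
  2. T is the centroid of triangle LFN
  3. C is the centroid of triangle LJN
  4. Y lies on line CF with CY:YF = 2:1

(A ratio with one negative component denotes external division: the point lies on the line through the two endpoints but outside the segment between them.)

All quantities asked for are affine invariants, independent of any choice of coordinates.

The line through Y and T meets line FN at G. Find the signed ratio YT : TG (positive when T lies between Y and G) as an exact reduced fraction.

YT:TG = 1/3

Set K = (0, 0), F = (1, 0), L = (0, 1), J = (1, 3); any affine frame gives the same invariant.
1. N lies on line FK with FN:NK = 5:(-3) ⇒ N = (-3/2, 0)
2. T is the centroid of triangle LFN ⇒ T = (-1/6, 1/3)
3. C is the centroid of triangle LJN ⇒ C = (-1/6, 4/3)
4. Y lies on line CF with CY:YF = 2:1 ⇒ Y = (11/18, 4/9)
line YT meets FN at G = (-5/2, 0)
T = Y + t·(G−Y) with t = 1/4, so YT:TG = 1/4:3/4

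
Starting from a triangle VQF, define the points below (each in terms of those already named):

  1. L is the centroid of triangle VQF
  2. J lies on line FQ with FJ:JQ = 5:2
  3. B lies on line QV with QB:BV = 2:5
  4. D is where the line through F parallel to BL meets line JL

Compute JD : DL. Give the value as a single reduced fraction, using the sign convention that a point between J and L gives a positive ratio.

JD:DL = -5/21

Work in coordinates with V = (0, 0), Q = (1, 0), F = (0, 1).
1. L is the centroid of triangle VQF ⇒ L = (1/3, 1/3)
2. J lies on line FQ with FJ:JQ = 5:2 ⇒ J = (5/7, 2/7)
3. B lies on line QV with QB:BV = 2:5 ⇒ B = (5/7, 0)
4. D is where the line through F parallel to BL meets line JL ⇒ D = (5/6, 13/48)
D = J + t·(L−J) with t = -5/16, so JD:DL = t:(1−t) = -5/16:21/16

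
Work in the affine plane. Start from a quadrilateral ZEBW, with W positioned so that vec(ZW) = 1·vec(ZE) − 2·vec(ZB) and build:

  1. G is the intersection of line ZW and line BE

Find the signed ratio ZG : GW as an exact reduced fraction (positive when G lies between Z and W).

ZG:GW = -1/2

Set Z = (0, 0), E = (1, 0), B = (0, 1), W = (1, -2); any affine frame gives the same invariant.
1. G is the intersection of line ZW and line BE ⇒ G = (-1, 2)
G = Z + t·(W−Z) with t = -1, so ZG:GW = t:(1−t) = -1:2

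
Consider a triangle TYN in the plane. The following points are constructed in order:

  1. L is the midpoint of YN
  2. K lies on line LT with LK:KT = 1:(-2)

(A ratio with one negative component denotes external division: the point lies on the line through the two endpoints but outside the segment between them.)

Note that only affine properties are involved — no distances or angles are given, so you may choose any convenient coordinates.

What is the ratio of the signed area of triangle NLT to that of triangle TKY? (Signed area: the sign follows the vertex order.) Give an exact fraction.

[NLT]:[TKY] = 1/2

Work in coordinates with T = (0, 0), Y = (1, 0), N = (0, 1).
1. L is the midpoint of YN ⇒ L = (1/2, 1/2)
2. K lies on line LT with LK:KT = 1:(-2) ⇒ K = (1, 1)
2·[NLT] = -1/2, 2·[TKY] = -1
[NLT]:[TKY] = -1/2:-1 = 1/2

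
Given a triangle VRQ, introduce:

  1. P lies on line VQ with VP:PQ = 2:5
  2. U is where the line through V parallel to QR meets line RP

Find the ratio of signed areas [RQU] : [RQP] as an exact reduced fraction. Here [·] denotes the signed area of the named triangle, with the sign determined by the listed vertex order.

[RQU]:[RQP] = 7/5

Work in coordinates with V = (0, 0), R = (1, 0), Q = (0, 1).
1. P lies on line VQ with VP:PQ = 2:5 ⇒ P = (0, 2/7)
2. U is where the line through V parallel to QR meets line RP ⇒ U = (-2/5, 2/5)
2·[RQU] = 1, 2·[RQP] = 5/7
[RQU]:[RQP] = 1:5/7 = 7/5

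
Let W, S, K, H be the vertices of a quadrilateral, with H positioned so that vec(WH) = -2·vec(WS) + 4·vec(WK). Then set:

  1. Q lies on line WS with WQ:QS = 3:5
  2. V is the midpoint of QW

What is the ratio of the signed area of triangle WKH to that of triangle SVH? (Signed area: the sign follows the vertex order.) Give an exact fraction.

[WKH]:[SVH] = -8/13

Assign W = (0, 0), S = (1, 0), K = (0, 1), H = (-2, 4) — the answer is frame-independent, so this choice is without loss of generality.
1. Q lies on line WS with WQ:QS = 3:5 ⇒ Q = (3/8, 0)
2. V is the midpoint of QW ⇒ V = (3/16, 0)
2·[WKH] = 2, 2·[SVH] = -13/4
[WKH]:[SVH] = 2:-13/4 = -8/13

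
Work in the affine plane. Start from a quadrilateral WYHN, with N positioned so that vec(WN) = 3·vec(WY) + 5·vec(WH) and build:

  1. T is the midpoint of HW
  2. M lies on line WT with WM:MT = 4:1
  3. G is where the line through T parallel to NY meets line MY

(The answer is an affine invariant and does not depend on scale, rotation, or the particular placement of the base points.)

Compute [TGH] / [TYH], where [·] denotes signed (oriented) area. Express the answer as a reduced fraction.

Work in coordinates with W = (0, 0), Y = (1, 0), H = (0, 1), N = (3, 5).
1. T is the midpoint of HW ⇒ T = (0, 1/2)
2. M lies on line WT with WM:MT = 4:1 ⇒ M = (0, 2/5)
3. G is where the line through T parallel to NY meets line MY ⇒ G = (-1/29, 12/29)
2·[TGH] = -1/58, 2·[TYH] = 1/2
[TGH]:[TYH] = -1/58:1/2 = -1/29

[TGH]:[TYH] = -1/29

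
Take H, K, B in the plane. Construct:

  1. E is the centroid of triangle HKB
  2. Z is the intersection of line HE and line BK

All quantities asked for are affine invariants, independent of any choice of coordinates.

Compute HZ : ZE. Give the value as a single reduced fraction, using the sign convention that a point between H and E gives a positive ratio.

Choose coordinates H = (0, 0), K = (1, 0), B = (0, 1).
1. E is the centroid of triangle HKB ⇒ E = (1/3, 1/3)
2. Z is the intersection of line HE and line BK ⇒ Z = (1/2, 1/2)
Z = H + t·(E−H) with t = 3/2, so HZ:ZE = t:(1−t) = 3/2:-1/2

HZ:ZE = -3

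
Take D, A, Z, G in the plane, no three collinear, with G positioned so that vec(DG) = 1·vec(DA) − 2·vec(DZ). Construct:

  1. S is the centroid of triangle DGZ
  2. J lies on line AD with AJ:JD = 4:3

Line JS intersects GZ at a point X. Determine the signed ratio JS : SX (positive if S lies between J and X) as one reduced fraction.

Set D = (0, 0), A = (1, 0), Z = (0, 1), G = (1, -2); any affine frame gives the same invariant.
1. S is the centroid of triangle DGZ ⇒ S = (1/3, -1/3)
2. J lies on line AD with AJ:JD = 4:3 ⇒ J = (3/7, 0)
line JS meets GZ at X = (5/13, -2/13)
S = J + t·(X−J) with t = 13/6, so JS:SX = 13/6:-7/6

JS:SX = -13/7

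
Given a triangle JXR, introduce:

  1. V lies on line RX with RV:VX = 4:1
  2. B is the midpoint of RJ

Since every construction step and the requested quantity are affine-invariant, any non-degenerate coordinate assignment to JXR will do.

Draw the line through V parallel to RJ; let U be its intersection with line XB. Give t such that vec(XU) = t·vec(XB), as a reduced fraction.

t = 1/5

Set J = (0, 0), X = (1, 0), R = (0, 1); any affine frame gives the same invariant.
1. V lies on line RX with RV:VX = 4:1 ⇒ V = (4/5, 1/5)
2. B is the midpoint of RJ ⇒ B = (0, 1/2)
through V parallel to RJ: direction (0, -1); meets XB at U = (4/5, 1/10)
U = X + t·(B−X) with t = 1/5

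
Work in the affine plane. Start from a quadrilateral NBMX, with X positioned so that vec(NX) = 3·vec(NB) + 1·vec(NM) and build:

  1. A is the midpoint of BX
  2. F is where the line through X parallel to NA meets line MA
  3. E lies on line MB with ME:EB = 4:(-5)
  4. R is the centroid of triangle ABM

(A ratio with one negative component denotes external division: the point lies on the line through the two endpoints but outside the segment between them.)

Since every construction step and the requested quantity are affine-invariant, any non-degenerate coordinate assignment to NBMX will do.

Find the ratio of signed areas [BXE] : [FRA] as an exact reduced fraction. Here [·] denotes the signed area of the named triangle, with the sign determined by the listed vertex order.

Work in coordinates with N = (0, 0), B = (1, 0), M = (0, 1), X = (3, 1).
1. A is the midpoint of BX ⇒ A = (2, 1/2)
2. F is where the line through X parallel to NA meets line MA ⇒ F = (3/2, 5/8)
3. E lies on line MB with ME:EB = 4:(-5) ⇒ E = (-4, 5)
4. R is the centroid of triangle ABM ⇒ R = (1, 1/2)
2·[BXE] = 15, 2·[FRA] = 1/8
[BXE]:[FRA] = 15:1/8 = 120

[BXE]:[FRA] = 120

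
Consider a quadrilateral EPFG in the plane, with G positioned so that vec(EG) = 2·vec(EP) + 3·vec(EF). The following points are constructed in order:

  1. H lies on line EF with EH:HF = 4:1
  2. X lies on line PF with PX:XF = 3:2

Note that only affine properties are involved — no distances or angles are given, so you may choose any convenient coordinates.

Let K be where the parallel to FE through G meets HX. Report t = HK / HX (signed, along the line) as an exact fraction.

t = 5

Work in coordinates with E = (0, 0), P = (1, 0), F = (0, 1), G = (2, 3).
1. H lies on line EF with EH:HF = 4:1 ⇒ H = (0, 4/5)
2. X lies on line PF with PX:XF = 3:2 ⇒ X = (2/5, 3/5)
through G parallel to FE: direction (0, -1); meets HX at K = (2, -1/5)
K = H + t·(X−H) with t = 5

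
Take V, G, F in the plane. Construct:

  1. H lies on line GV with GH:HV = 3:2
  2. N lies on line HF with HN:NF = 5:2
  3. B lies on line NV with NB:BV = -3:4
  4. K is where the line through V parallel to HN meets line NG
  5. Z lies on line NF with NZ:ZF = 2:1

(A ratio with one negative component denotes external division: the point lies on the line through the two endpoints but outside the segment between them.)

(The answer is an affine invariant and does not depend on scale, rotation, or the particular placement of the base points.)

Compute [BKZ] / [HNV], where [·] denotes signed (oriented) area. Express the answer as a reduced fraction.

Assign V = (0, 0), G = (1, 0), F = (0, 1) — the answer is frame-independent, so this choice is without loss of generality.
1. H lies on line GV with GH:HV = 3:2 ⇒ H = (2/5, 0)
2. N lies on line HF with HN:NF = 5:2 ⇒ N = (4/35, 5/7)
3. B lies on line NV with NB:BV = -3:4 ⇒ B = (16/35, 20/7)
4. K is where the line through V parallel to HN meets line NG ⇒ K = (-10/21, 25/21)
5. Z lies on line NF with NZ:ZF = 2:1 ⇒ Z = (4/105, 19/21)
2·[BKZ] = 118/105, 2·[HNV] = 2/7
[BKZ]:[HNV] = 118/105:2/7 = 59/15

[BKZ]:[HNV] = 59/15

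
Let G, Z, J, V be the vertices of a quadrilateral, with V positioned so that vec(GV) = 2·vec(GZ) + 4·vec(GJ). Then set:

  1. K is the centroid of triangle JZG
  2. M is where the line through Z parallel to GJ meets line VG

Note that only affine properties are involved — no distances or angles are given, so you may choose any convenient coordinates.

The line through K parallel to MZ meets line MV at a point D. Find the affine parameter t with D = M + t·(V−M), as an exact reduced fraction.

t = -2/3

Assign G = (0, 0), Z = (1, 0), J = (0, 1), V = (2, 4) — the answer is frame-independent, so this choice is without loss of generality.
1. K is the centroid of triangle JZG ⇒ K = (1/3, 1/3)
2. M is where the line through Z parallel to GJ meets line VG ⇒ M = (1, 2)
through K parallel to MZ: direction (0, -2); meets MV at D = (1/3, 2/3)
D = M + t·(V−M) with t = -2/3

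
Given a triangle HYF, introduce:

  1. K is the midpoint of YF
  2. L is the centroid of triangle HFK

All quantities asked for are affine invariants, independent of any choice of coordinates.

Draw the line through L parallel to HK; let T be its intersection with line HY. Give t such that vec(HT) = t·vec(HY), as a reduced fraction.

Work in coordinates with H = (0, 0), Y = (1, 0), F = (0, 1).
1. K is the midpoint of YF ⇒ K = (1/2, 1/2)
2. L is the centroid of triangle HFK ⇒ L = (1/6, 1/2)
through L parallel to HK: direction (1/2, 1/2); meets HY at T = (-1/3, 0)
T = H + t·(Y−H) with t = -1/3

t = -1/3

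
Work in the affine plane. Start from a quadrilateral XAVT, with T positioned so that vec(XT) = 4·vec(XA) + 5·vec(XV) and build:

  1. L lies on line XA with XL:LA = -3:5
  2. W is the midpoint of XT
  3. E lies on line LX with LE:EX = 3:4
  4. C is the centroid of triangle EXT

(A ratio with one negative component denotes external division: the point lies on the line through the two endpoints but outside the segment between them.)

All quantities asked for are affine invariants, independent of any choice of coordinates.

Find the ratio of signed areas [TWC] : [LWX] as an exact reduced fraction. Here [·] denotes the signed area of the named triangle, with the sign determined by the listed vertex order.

Work in coordinates with X = (0, 0), A = (1, 0), V = (0, 1), T = (4, 5).
1. L lies on line XA with XL:LA = -3:5 ⇒ L = (-3/2, 0)
2. W is the midpoint of XT ⇒ W = (2, 5/2)
3. E lies on line LX with LE:EX = 3:4 ⇒ E = (-6/7, 0)
4. C is the centroid of triangle EXT ⇒ C = (22/21, 5/3)
2·[TWC] = -5/7, 2·[LWX] = -15/4
[TWC]:[LWX] = -5/7:-15/4 = 4/21

[TWC]:[LWX] = 4/21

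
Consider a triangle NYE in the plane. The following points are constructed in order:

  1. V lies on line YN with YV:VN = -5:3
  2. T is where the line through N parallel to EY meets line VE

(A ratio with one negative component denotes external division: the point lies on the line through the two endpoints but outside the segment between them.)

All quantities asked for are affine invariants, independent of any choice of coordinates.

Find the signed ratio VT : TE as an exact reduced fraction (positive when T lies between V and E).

VT:TE = 3/2

Set N = (0, 0), Y = (1, 0), E = (0, 1); any affine frame gives the same invariant.
1. V lies on line YN with YV:VN = -5:3 ⇒ V = (-3/2, 0)
2. T is where the line through N parallel to EY meets line VE ⇒ T = (-3/5, 3/5)
T = V + t·(E−V) with t = 3/5, so VT:TE = t:(1−t) = 3/5:2/5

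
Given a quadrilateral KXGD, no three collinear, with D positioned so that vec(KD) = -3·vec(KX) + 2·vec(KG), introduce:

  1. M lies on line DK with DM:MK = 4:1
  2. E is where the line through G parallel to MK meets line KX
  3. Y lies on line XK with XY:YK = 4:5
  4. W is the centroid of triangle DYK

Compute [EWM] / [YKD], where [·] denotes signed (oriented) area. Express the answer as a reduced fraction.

[EWM]:[YKD] = -32/75

Set K = (0, 0), X = (1, 0), G = (0, 1), D = (-3, 2); any affine frame gives the same invariant.
1. M lies on line DK with DM:MK = 4:1 ⇒ M = (-3/5, 2/5)
2. E is where the line through G parallel to MK meets line KX ⇒ E = (3/2, 0)
3. Y lies on line XK with XY:YK = 4:5 ⇒ Y = (5/9, 0)
4. W is the centroid of triangle DYK ⇒ W = (-22/27, 2/3)
2·[EWM] = 64/135, 2·[YKD] = -10/9
[EWM]:[YKD] = 64/135:-10/9 = -32/75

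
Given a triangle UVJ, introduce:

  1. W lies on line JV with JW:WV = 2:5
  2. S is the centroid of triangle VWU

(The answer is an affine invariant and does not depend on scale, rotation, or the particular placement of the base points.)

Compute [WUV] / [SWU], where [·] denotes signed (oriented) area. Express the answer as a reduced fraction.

[WUV]:[SWU] = 3

Choose coordinates U = (0, 0), V = (1, 0), J = (0, 1).
1. W lies on line JV with JW:WV = 2:5 ⇒ W = (2/7, 5/7)
2. S is the centroid of triangle VWU ⇒ S = (3/7, 5/21)
2·[WUV] = 5/7, 2·[SWU] = 5/21
[WUV]:[SWU] = 5/7:5/21 = 3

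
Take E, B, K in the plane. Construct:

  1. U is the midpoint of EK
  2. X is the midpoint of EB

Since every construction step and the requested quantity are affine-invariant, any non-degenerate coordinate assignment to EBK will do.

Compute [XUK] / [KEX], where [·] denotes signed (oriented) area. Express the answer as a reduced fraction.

Set E = (0, 0), B = (1, 0), K = (0, 1); any affine frame gives the same invariant.
1. U is the midpoint of EK ⇒ U = (0, 1/2)
2. X is the midpoint of EB ⇒ X = (1/2, 0)
2·[XUK] = -1/4, 2·[KEX] = 1/2
[XUK]:[KEX] = -1/4:1/2 = -1/2

[XUK]:[KEX] = -1/2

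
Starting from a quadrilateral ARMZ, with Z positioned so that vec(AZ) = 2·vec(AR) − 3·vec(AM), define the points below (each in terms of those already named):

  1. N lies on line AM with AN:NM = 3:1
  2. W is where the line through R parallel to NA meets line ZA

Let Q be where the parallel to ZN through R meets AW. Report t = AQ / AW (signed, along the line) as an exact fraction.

Set A = (0, 0), R = (1, 0), M = (0, 1), Z = (2, -3); any affine frame gives the same invariant.
1. N lies on line AM with AN:NM = 3:1 ⇒ N = (0, 3/4)
2. W is where the line through R parallel to NA meets line ZA ⇒ W = (1, -3/2)
through R parallel to ZN: direction (-2, 15/4); meets AW at Q = (5, -15/2)
Q = A + t·(W−A) with t = 5

t = 5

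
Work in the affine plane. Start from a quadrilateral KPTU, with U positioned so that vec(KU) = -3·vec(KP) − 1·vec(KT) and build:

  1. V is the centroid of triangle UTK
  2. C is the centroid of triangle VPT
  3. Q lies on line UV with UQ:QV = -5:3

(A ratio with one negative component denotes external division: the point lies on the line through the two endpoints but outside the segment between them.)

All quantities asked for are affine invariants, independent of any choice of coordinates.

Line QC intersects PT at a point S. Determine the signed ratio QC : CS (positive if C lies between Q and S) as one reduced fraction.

Choose coordinates K = (0, 0), P = (1, 0), T = (0, 1), U = (-3, -1).
1. V is the centroid of triangle UTK ⇒ V = (-1, 0)
2. C is the centroid of triangle VPT ⇒ C = (0, 1/3)
3. Q lies on line UV with UQ:QV = -5:3 ⇒ Q = (2, 3/2)
line QC meets PT at S = (8/19, 11/19)
C = Q + t·(S−Q) with t = 19/15, so QC:CS = 19/15:-4/15

QC:CS = -19/4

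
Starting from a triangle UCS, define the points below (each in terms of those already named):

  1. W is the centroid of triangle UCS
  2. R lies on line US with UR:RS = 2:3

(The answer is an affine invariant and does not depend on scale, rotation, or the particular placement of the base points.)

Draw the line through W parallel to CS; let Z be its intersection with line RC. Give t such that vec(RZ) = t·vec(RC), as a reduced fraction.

Assign U = (0, 0), C = (1, 0), S = (0, 1) — the answer is frame-independent, so this choice is without loss of generality.
1. W is the centroid of triangle UCS ⇒ W = (1/3, 1/3)
2. R lies on line US with UR:RS = 2:3 ⇒ R = (0, 2/5)
through W parallel to CS: direction (-1, 1); meets RC at Z = (4/9, 2/9)
Z = R + t·(C−R) with t = 4/9

t = 4/9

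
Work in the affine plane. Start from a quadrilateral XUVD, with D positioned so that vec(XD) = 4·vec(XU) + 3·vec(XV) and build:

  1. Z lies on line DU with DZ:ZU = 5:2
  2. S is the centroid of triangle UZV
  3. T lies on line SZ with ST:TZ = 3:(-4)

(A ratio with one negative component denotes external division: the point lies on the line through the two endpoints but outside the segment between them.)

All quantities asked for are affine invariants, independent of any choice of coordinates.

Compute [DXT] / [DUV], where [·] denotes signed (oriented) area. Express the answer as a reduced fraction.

Set X = (0, 0), U = (1, 0), V = (0, 1), D = (4, 3); any affine frame gives the same invariant.
1. Z lies on line DU with DZ:ZU = 5:2 ⇒ Z = (13/7, 6/7)
2. S is the centroid of triangle UZV ⇒ S = (20/21, 13/21)
3. T lies on line SZ with ST:TZ = 3:(-4) ⇒ T = (-37/21, -2/21)
2·[DXT] = -103/21, 2·[DUV] = -6
[DXT]:[DUV] = -103/21:-6 = 103/126

[DXT]:[DUV] = 103/126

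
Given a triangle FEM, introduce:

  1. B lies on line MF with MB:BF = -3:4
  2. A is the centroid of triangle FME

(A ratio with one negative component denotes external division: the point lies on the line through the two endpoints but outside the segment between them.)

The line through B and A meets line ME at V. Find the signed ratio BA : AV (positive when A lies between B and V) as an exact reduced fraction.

Set F = (0, 0), E = (1, 0), M = (0, 1); any affine frame gives the same invariant.
1. B lies on line MF with MB:BF = -3:4 ⇒ B = (0, 4)
2. A is the centroid of triangle FME ⇒ A = (1/3, 1/3)
line BA meets ME at V = (3/10, 7/10)
A = B + t·(V−B) with t = 10/9, so BA:AV = 10/9:-1/9

BA:AV = -10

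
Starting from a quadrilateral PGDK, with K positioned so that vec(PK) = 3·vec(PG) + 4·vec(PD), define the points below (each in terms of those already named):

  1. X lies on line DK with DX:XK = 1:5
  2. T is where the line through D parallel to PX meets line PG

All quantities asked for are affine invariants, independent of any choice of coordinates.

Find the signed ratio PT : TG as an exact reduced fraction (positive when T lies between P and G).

Work in coordinates with P = (0, 0), G = (1, 0), D = (0, 1), K = (3, 4).
1. X lies on line DK with DX:XK = 1:5 ⇒ X = (1/2, 3/2)
2. T is where the line through D parallel to PX meets line PG ⇒ T = (-1/3, 0)
T = P + t·(G−P) with t = -1/3, so PT:TG = t:(1−t) = -1/3:4/3

PT:TG = -1/4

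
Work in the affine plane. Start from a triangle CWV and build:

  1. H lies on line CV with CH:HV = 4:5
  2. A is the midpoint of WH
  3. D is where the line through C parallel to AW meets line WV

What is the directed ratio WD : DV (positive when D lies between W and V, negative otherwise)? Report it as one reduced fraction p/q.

WD:DV = -4/9

Work in coordinates with C = (0, 0), W = (1, 0), V = (0, 1).
1. H lies on line CV with CH:HV = 4:5 ⇒ H = (0, 4/9)
2. A is the midpoint of WH ⇒ A = (1/2, 2/9)
3. D is where the line through C parallel to AW meets line WV ⇒ D = (9/5, -4/5)
D = W + t·(V−W) with t = -4/5, so WD:DV = t:(1−t) = -4/5:9/5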